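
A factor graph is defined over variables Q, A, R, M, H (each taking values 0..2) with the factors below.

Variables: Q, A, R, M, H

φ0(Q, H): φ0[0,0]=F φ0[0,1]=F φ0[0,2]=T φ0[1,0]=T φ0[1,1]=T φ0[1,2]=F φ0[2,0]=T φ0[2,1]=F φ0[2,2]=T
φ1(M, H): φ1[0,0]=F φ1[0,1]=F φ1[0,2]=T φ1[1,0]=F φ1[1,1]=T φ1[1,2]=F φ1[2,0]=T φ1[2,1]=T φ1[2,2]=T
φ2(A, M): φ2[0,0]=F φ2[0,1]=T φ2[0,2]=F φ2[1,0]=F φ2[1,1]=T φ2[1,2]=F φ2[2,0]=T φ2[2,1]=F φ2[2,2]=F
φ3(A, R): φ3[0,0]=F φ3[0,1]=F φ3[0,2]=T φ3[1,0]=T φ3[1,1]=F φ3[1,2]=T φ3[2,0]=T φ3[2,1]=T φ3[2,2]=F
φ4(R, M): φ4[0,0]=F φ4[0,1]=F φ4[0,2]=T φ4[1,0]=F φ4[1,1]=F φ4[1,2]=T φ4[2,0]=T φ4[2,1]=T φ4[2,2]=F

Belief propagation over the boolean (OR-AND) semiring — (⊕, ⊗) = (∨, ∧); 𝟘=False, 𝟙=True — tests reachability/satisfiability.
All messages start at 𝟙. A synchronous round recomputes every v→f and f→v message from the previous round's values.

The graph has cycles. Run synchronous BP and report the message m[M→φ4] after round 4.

message @ round 4 = [T, T, F]

init: all messages = 𝟙 over 3 values
r1 m[φ0→Q] = [T, T, T]
r1 m[φ0→H] = [T, T, T]
r1 m[φ1→M] = [T, T, T]
r1 m[φ1→H] = [T, T, T]
r1 m[φ2→A] = [T, T, T]
r1 m[φ2→M] = [T, T, F]
r1 m[φ3→A] = [T, T, T]
r1 m[φ3→R] = [T, T, T]
r1 m[φ4→R] = [T, T, T]
r1 m[φ4→M] = [T, T, T]
r1 m[Q→φ0] = [T, T, T]
r1 m[A→φ2] = [T, T, T]
r1 m[A→φ3] = [T, T, T]
r1 m[R→φ3] = [T, T, T]
r1 m[R→φ4] = [T, T, T]
r1 m[M→φ1] = [T, T, T]
r1 m[M→φ2] = [T, T, T]
r1 m[M→φ4] = [T, T, T]
r1 m[H→φ0] = [T, T, T]
r1 m[H→φ1] = [T, T, T]
r2 m[φ0→Q] = [T, T, T]
r2 m[φ0→H] = [T, T, T]
r2 m[φ1→M] = [T, T, T]
r2 m[φ1→H] = [T, T, T]
r2 m[φ2→A] = [T, T, T]
r2 m[φ2→M] = [T, T, F]
r2 m[φ3→A] = [T, T, T]
r2 m[φ3→R] = [T, T, T]
r2 m[φ4→R] = [T, T, T]
r2 m[φ4→M] = [T, T, T]
r2 m[Q→φ0] = [T, T, T]
r2 m[A→φ2] = [T, T, T]
r2 m[A→φ3] = [T, T, T]
r2 m[R→φ3] = [T, T, T]
r2 m[R→φ4] = [T, T, T]
r2 m[M→φ1] = [T, T, F]
r2 m[M→φ2] = [T, T, T]
r2 m[M→φ4] = [T, T, F]
r2 m[H→φ0] = [T, T, T]
r2 m[H→φ1] = [T, T, T]
r3 m[φ0→Q] = [T, T, T]
r3 m[φ0→H] = [T, T, T]
r3 m[φ1→M] = [T, T, T]
r3 m[φ1→H] = [F, T, T]
r3 m[φ2→A] = [T, T, T]
r3 m[φ2→M] = [T, T, F]
r3 m[φ3→A] = [T, T, T]
r3 m[φ3→R] = [T, T, T]
r3 m[φ4→R] = [F, F, T]
r3 m[φ4→M] = [T, T, T]
r3 m[Q→φ0] = [T, T, T]
r3 m[A→φ2] = [T, T, T]
r3 m[A→φ3] = [T, T, T]
r3 m[R→φ3] = [T, T, T]
r3 m[R→φ4] = [T, T, T]
r3 m[M→φ1] = [T, T, F]
r3 m[M→φ2] = [T, T, T]
r3 m[M→φ4] = [T, T, F]
r3 m[H→φ0] = [T, T, T]
r3 m[H→φ1] = [T, T, T]
r4 m[φ0→Q] = [T, T, T]
r4 m[φ0→H] = [T, T, T]
r4 m[φ1→M] = [T, T, T]
r4 m[φ1→H] = [F, T, T]
r4 m[φ2→A] = [T, T, T]
r4 m[φ2→M] = [T, T, F]
r4 m[φ3→A] = [T, T, T]
r4 m[φ3→R] = [T, T, T]
r4 m[φ4→R] = [F, F, T]
r4 m[φ4→M] = [T, T, T]
r4 m[Q→φ0] = [T, T, T]
r4 m[A→φ2] = [T, T, T]
r4 m[A→φ3] = [T, T, T]
r4 m[R→φ3] = [F, F, T]
r4 m[R→φ4] = [T, T, T]
r4 m[M→φ1] = [T, T, F]
r4 m[M→φ2] = [T, T, T]
r4 m[M→φ4] = [T, T, F]
r4 m[H→φ0] = [F, T, T]
r4 m[H→φ1] = [T, T, T]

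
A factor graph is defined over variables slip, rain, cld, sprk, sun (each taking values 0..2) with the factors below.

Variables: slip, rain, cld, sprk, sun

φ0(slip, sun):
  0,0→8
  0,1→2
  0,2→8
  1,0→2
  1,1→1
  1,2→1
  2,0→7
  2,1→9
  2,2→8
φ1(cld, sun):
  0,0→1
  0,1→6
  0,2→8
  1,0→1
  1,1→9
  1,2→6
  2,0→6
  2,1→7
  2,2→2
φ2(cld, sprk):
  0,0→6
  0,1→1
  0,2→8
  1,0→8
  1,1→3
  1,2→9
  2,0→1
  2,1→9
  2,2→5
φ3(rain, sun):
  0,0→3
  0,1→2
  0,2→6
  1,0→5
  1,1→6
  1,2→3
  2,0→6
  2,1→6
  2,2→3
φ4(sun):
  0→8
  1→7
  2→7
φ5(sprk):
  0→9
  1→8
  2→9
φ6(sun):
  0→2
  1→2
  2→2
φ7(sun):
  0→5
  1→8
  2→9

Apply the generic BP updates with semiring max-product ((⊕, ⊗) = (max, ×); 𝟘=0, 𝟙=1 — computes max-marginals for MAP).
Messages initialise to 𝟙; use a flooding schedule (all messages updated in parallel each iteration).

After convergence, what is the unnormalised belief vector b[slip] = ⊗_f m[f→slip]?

init: all messages = 𝟙 over 3 values
r1 m[φ0→slip] = [8, 2, 9]
r1 m[φ0→sun] = [8, 9, 8]
r1 m[φ1→cld] = [8, 9, 7]
r1 m[φ1→sun] = [6, 9, 8]
r1 m[φ2→cld] = [8, 9, 9]
r1 m[φ2→sprk] = [8, 9, 9]
r1 m[φ3→rain] = [6, 6, 6]
r1 m[φ3→sun] = [6, 6, 6]
r1 m[φ4→sun] = [8, 7, 7]
r1 m[φ5→sprk] = [9, 8, 9]
r1 m[φ6→sun] = [2, 2, 2]
r1 m[φ7→sun] = [5, 8, 9]
r1 m[slip→φ0] = [1, 1, 1]
r1 m[rain→φ3] = [1, 1, 1]
r1 m[cld→φ1] = [1, 1, 1]
r1 m[cld→φ2] = [1, 1, 1]
r1 m[sprk→φ2] = [1, 1, 1]
r1 m[sprk→φ5] = [1, 1, 1]
r1 m[sun→φ0] = [1, 1, 1]
r1 m[sun→φ1] = [1, 1, 1]
r1 m[sun→φ3] = [1, 1, 1]
r1 m[sun→φ4] = [1, 1, 1]
r1 m[sun→φ6] = [1, 1, 1]
r1 m[sun→φ7] = [1, 1, 1]
r2 m[φ0→slip] = [8, 2, 9]
r2 m[φ0→sun] = [8, 9, 8]
r2 m[φ1→cld] = [8, 9, 7]
r2 m[φ1→sun] = [6, 9, 8]
r2 m[φ2→cld] = [8, 9, 9]
r2 m[φ2→sprk] = [8, 9, 9]
r2 m[φ3→rain] = [6, 6, 6]
r2 m[φ3→sun] = [6, 6, 6]
r2 m[φ4→sun] = [8, 7, 7]
r2 m[φ5→sprk] = [9, 8, 9]
r2 m[φ6→sun] = [2, 2, 2]
r2 m[φ7→sun] = [5, 8, 9]
r2 m[slip→φ0] = [1, 1, 1]
r2 m[rain→φ3] = [1, 1, 1]
r2 m[cld→φ1] = [8, 9, 9]
r2 m[cld→φ2] = [8, 9, 7]
r2 m[sprk→φ2] = [9, 8, 9]
r2 m[sprk→φ5] = [8, 9, 9]
r2 m[sun→φ0] = [2880, 6048, 6048]
r2 m[sun→φ1] = [3840, 6048, 6048]
r2 m[sun→φ3] = [3840, 9072, 8064]
r2 m[sun→φ4] = [2880, 7776, 6912]
r2 m[sun→φ6] = [11520, 27216, 24192]
r2 m[sun→φ7] = [4608, 6804, 5376]
r3 m[φ0→slip] = [48384, 6048, 54432]
r3 m[φ0→sun] = [8, 9, 8]
r3 m[φ1→cld] = [48384, 54432, 42336]
r3 m[φ1→sun] = [54, 81, 64]
r3 m[φ2→cld] = [72, 81, 72]
r3 m[φ2→sprk] = [72, 63, 81]
r3 m[φ3→rain] = [48384, 54432, 54432]
r3 m[φ3→sun] = [6, 6, 6]
r3 m[φ4→sun] = [8, 7, 7]
r3 m[φ5→sprk] = [9, 8, 9]
r3 m[φ6→sun] = [2, 2, 2]
r3 m[φ7→sun] = [5, 8, 9]
r3 m[slip→φ0] = [1, 1, 1]
r3 m[rain→φ3] = [1, 1, 1]
r3 m[cld→φ1] = [8, 9, 9]
r3 m[cld→φ2] = [8, 9, 7]
r3 m[sprk→φ2] = [9, 8, 9]
r3 m[sprk→φ5] = [8, 9, 9]
r3 m[sun→φ0] = [2880, 6048, 6048]
r3 m[sun→φ1] = [3840, 6048, 6048]
r3 m[sun→φ3] = [3840, 9072, 8064]
r3 m[sun→φ4] = [2880, 7776, 6912]
r3 m[sun→φ6] = [11520, 27216, 24192]
r3 m[sun→φ7] = [4608, 6804, 5376]
r4 m[φ0→slip] = [48384, 6048, 54432]
r4 m[φ0→sun] = [8, 9, 8]
r4 m[φ1→cld] = [48384, 54432, 42336]
r4 m[φ1→sun] = [54, 81, 64]
r4 m[φ2→cld] = [72, 81, 72]
r4 m[φ2→sprk] = [72, 63, 81]
r4 m[φ3→rain] = [48384, 54432, 54432]
r4 m[φ3→sun] = [6, 6, 6]
r4 m[φ4→sun] = [8, 7, 7]
r4 m[φ5→sprk] = [9, 8, 9]
r4 m[φ6→sun] = [2, 2, 2]
r4 m[φ7→sun] = [5, 8, 9]
r4 m[slip→φ0] = [1, 1, 1]
r4 m[rain→φ3] = [1, 1, 1]
r4 m[cld→φ1] = [72, 81, 72]
r4 m[cld→φ2] = [48384, 54432, 42336]
r4 m[sprk→φ2] = [9, 8, 9]
r4 m[sprk→φ5] = [72, 63, 81]
r4 m[sun→φ0] = [25920, 54432, 48384]
r4 m[sun→φ1] = [3840, 6048, 6048]
r4 m[sun→φ3] = [34560, 81648, 64512]
r4 m[sun→φ4] = [25920, 69984, 55296]
r4 m[sun→φ6] = [103680, 244944, 193536]
r4 m[sun→φ7] = [41472, 61236, 43008]
r5 m[φ0→slip] = [387072, 54432, 489888]
r5 m[φ0→sun] = [8, 9, 8]
r5 m[φ1→cld] = [48384, 54432, 42336]
r5 m[φ1→sun] = [432, 729, 576]
r5 m[φ2→cld] = [72, 81, 72]
r5 m[φ2→sprk] = [435456, 381024, 489888]
r5 m[φ3→rain] = [387072, 489888, 489888]
r5 m[φ3→sun] = [6, 6, 6]
r5 m[φ4→sun] = [8, 7, 7]
r5 m[φ5→sprk] = [9, 8, 9]
r5 m[φ6→sun] = [2, 2, 2]
r5 m[φ7→sun] = [5, 8, 9]
r5 m[slip→φ0] = [1, 1, 1]
r5 m[rain→φ3] = [1, 1, 1]
r5 m[cld→φ1] = [72, 81, 72]
r5 m[cld→φ2] = [48384, 54432, 42336]
r5 m[sprk→φ2] = [9, 8, 9]
r5 m[sprk→φ5] = [72, 63, 81]
r5 m[sun→φ0] = [25920, 54432, 48384]
r5 m[sun→φ1] = [3840, 6048, 6048]
r5 m[sun→φ3] = [34560, 81648, 64512]
r5 m[sun→φ4] = [25920, 69984, 55296]
r5 m[sun→φ6] = [103680, 244944, 193536]
r5 m[sun→φ7] = [41472, 61236, 43008]
r6 m[φ0→slip] = [387072, 54432, 489888]
r6 m[φ0→sun] = [8, 9, 8]
r6 m[φ1→cld] = [48384, 54432, 42336]
r6 m[φ1→sun] = [432, 729, 576]
r6 m[φ2→cld] = [72, 81, 72]
r6 m[φ2→sprk] = [435456, 381024, 489888]
r6 m[φ3→rain] = [387072, 489888, 489888]
r6 m[φ3→sun] = [6, 6, 6]
r6 m[φ4→sun] = [8, 7, 7]
r6 m[φ5→sprk] = [9, 8, 9]
r6 m[φ6→sun] = [2, 2, 2]
r6 m[φ7→sun] = [5, 8, 9]
r6 m[slip→φ0] = [1, 1, 1]
r6 m[rain→φ3] = [1, 1, 1]
r6 m[cld→φ1] = [72, 81, 72]
r6 m[cld→φ2] = [48384, 54432, 42336]
r6 m[sprk→φ2] = [9, 8, 9]
r6 m[sprk→φ5] = [435456, 381024, 489888]
r6 m[sun→φ0] = [207360, 489888, 435456]
r6 m[sun→φ1] = [3840, 6048, 6048]
r6 m[sun→φ3] = [276480, 734832, 580608]
r6 m[sun→φ4] = [207360, 629856, 497664]
r6 m[sun→φ6] = [829440, 2204496, 1741824]
r6 m[sun→φ7] = [331776, 551124, 387072]
r7 m[φ0→slip] = [3483648, 489888, 4408992]
r7 m[φ0→sun] = [8, 9, 8]
r7 m[φ1→cld] = [48384, 54432, 42336]
r7 m[φ1→sun] = [432, 729, 576]
r7 m[φ2→cld] = [72, 81, 72]
r7 m[φ2→sprk] = [435456, 381024, 489888]
r7 m[φ3→rain] = [3483648, 4408992, 4408992]
r7 m[φ3→sun] = [6, 6, 6]
r7 m[φ4→sun] = [8, 7, 7]
r7 m[φ5→sprk] = [9, 8, 9]
r7 m[φ6→sun] = [2, 2, 2]
r7 m[φ7→sun] = [5, 8, 9]
r7 m[slip→φ0] = [1, 1, 1]
r7 m[rain→φ3] = [1, 1, 1]
r7 m[cld→φ1] = [72, 81, 72]
r7 m[cld→φ2] = [48384, 54432, 42336]
r7 m[sprk→φ2] = [9, 8, 9]
r7 m[sprk→φ5] = [435456, 381024, 489888]
r7 m[sun→φ0] = [207360, 489888, 435456]
r7 m[sun→φ1] = [3840, 6048, 6048]
r7 m[sun→φ3] = [276480, 734832, 580608]
r7 m[sun→φ4] = [207360, 629856, 497664]
r7 m[sun→φ6] = [829440, 2204496, 1741824]
r7 m[sun→φ7] = [331776, 551124, 387072]
r8 m[φ0→slip] = [3483648, 489888, 4408992]
r8 m[φ0→sun] = [8, 9, 8]
r8 m[φ1→cld] = [48384, 54432, 42336]
r8 m[φ1→sun] = [432, 729, 576]
r8 m[φ2→cld] = [72, 81, 72]
r8 m[φ2→sprk] = [435456, 381024, 489888]
r8 m[φ3→rain] = [3483648, 4408992, 4408992]
r8 m[φ3→sun] = [6, 6, 6]
r8 m[φ4→sun] = [8, 7, 7]
r8 m[φ5→sprk] = [9, 8, 9]
r8 m[φ6→sun] = [2, 2, 2]
r8 m[φ7→sun] = [5, 8, 9]
r8 m[slip→φ0] = [1, 1, 1]
r8 m[rain→φ3] = [1, 1, 1]
r8 m[cld→φ1] = [72, 81, 72]
r8 m[cld→φ2] = [48384, 54432, 42336]
r8 m[sprk→φ2] = [9, 8, 9]
r8 m[sprk→φ5] = [435456, 381024, 489888]
r8 m[sun→φ0] = [207360, 489888, 435456]
r8 m[sun→φ1] = [3840, 6048, 6048]
r8 m[sun→φ3] = [276480, 734832, 580608]
r8 m[sun→φ4] = [207360, 629856, 497664]
r8 m[sun→φ6] = [829440, 2204496, 1741824]
r8 m[sun→φ7] = [331776, 551124, 387072]
fixed point reached at round 8
b[slip] = ⊗ incoming = [3483648, 489888, 4408992]

b[slip] = [3483648, 489888, 4408992]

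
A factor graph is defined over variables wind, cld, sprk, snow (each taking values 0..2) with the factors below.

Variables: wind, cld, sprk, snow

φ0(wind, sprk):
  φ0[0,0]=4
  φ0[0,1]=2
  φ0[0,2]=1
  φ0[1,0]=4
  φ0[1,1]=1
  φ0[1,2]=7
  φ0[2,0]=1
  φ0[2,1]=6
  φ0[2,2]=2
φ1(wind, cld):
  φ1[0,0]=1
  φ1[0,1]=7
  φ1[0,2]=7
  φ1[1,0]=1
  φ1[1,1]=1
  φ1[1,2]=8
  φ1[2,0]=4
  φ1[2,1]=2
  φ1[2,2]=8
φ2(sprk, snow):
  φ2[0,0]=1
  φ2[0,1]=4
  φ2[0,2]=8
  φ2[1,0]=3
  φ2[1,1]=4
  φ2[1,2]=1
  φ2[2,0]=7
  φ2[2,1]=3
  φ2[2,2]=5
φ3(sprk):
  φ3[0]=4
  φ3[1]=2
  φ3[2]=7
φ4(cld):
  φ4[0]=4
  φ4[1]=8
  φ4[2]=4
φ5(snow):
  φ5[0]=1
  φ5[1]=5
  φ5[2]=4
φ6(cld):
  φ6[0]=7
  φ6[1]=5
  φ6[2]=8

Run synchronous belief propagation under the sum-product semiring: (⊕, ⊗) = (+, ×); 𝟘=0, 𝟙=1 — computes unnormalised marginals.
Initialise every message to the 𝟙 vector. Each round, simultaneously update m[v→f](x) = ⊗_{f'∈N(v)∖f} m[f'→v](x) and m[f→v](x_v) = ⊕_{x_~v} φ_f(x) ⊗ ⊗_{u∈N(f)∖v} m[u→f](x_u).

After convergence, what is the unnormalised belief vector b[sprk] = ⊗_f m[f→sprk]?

init: all messages = 𝟙 over 3 values
r1 m[φ0→wind] = [7, 12, 9]
r1 m[φ0→sprk] = [9, 9, 10]
r1 m[φ1→wind] = [15, 10, 14]
r1 m[φ1→cld] = [6, 10, 23]
r1 m[φ2→sprk] = [13, 8, 15]
r1 m[φ2→snow] = [11, 11, 14]
r1 m[φ3→sprk] = [4, 2, 7]
r1 m[φ4→cld] = [4, 8, 4]
r1 m[φ5→snow] = [1, 5, 4]
r1 m[φ6→cld] = [7, 5, 8]
r1 m[wind→φ0] = [1, 1, 1]
r1 m[wind→φ1] = [1, 1, 1]
r1 m[cld→φ1] = [1, 1, 1]
r1 m[cld→φ4] = [1, 1, 1]
r1 m[cld→φ6] = [1, 1, 1]
r1 m[sprk→φ0] = [1, 1, 1]
r1 m[sprk→φ2] = [1, 1, 1]
r1 m[sprk→φ3] = [1, 1, 1]
r1 m[snow→φ2] = [1, 1, 1]
r1 m[snow→φ5] = [1, 1, 1]
r2 m[φ0→wind] = [7, 12, 9]
r2 m[φ0→sprk] = [9, 9, 10]
r2 m[φ1→wind] = [15, 10, 14]
r2 m[φ1→cld] = [6, 10, 23]
r2 m[φ2→sprk] = [13, 8, 15]
r2 m[φ2→snow] = [11, 11, 14]
r2 m[φ3→sprk] = [4, 2, 7]
r2 m[φ4→cld] = [4, 8, 4]
r2 m[φ5→snow] = [1, 5, 4]
r2 m[φ6→cld] = [7, 5, 8]
r2 m[wind→φ0] = [15, 10, 14]
r2 m[wind→φ1] = [7, 12, 9]
r2 m[cld→φ1] = [28, 40, 32]
r2 m[cld→φ4] = [42, 50, 184]
r2 m[cld→φ6] = [24, 80, 92]
r2 m[sprk→φ0] = [52, 16, 105]
r2 m[sprk→φ2] = [36, 18, 70]
r2 m[sprk→φ3] = [117, 72, 150]
r2 m[snow→φ2] = [1, 5, 4]
r2 m[snow→φ5] = [11, 11, 14]
r3 m[φ0→wind] = [345, 959, 358]
r3 m[φ0→sprk] = [114, 124, 113]
r3 m[φ1→wind] = [532, 324, 448]
r3 m[φ1→cld] = [55, 79, 217]
r3 m[φ2→sprk] = [53, 27, 42]
r3 m[φ2→snow] = [580, 426, 656]
r3 m[φ3→sprk] = [4, 2, 7]
r3 m[φ4→cld] = [4, 8, 4]
r3 m[φ5→snow] = [1, 5, 4]
r3 m[φ6→cld] = [7, 5, 8]
r3 m[wind→φ0] = [15, 10, 14]
r3 m[wind→φ1] = [7, 12, 9]
r3 m[cld→φ1] = [28, 40, 32]
r3 m[cld→φ4] = [42, 50, 184]
r3 m[cld→φ6] = [24, 80, 92]
r3 m[sprk→φ0] = [52, 16, 105]
r3 m[sprk→φ2] = [36, 18, 70]
r3 m[sprk→φ3] = [117, 72, 150]
r3 m[snow→φ2] = [1, 5, 4]
r3 m[snow→φ5] = [11, 11, 14]
r4 m[φ0→wind] = [345, 959, 358]
r4 m[φ0→sprk] = [114, 124, 113]
r4 m[φ1→wind] = [532, 324, 448]
r4 m[φ1→cld] = [55, 79, 217]
r4 m[φ2→sprk] = [53, 27, 42]
r4 m[φ2→snow] = [580, 426, 656]
r4 m[φ3→sprk] = [4, 2, 7]
r4 m[φ4→cld] = [4, 8, 4]
r4 m[φ5→snow] = [1, 5, 4]
r4 m[φ6→cld] = [7, 5, 8]
r4 m[wind→φ0] = [532, 324, 448]
r4 m[wind→φ1] = [345, 959, 358]
r4 m[cld→φ1] = [28, 40, 32]
r4 m[cld→φ4] = [385, 395, 1736]
r4 m[cld→φ6] = [220, 632, 868]
r4 m[sprk→φ0] = [212, 54, 294]
r4 m[sprk→φ2] = [456, 248, 791]
r4 m[sprk→φ3] = [6042, 3348, 4746]
r4 m[snow→φ2] = [1, 5, 4]
r4 m[snow→φ5] = [580, 426, 656]
r5 m[φ0→wind] = [1250, 2960, 1124]
r5 m[φ0→sprk] = [3872, 4076, 3696]
r5 m[φ1→wind] = [532, 324, 448]
r5 m[φ1→cld] = [2736, 4090, 12951]
r5 m[φ2→sprk] = [53, 27, 42]
r5 m[φ2→snow] = [6737, 5189, 7851]
r5 m[φ3→sprk] = [4, 2, 7]
r5 m[φ4→cld] = [4, 8, 4]
r5 m[φ5→snow] = [1, 5, 4]
r5 m[φ6→cld] = [7, 5, 8]
r5 m[wind→φ0] = [532, 324, 448]
r5 m[wind→φ1] = [345, 959, 358]
r5 m[cld→φ1] = [28, 40, 32]
r5 m[cld→φ4] = [385, 395, 1736]
r5 m[cld→φ6] = [220, 632, 868]
r5 m[sprk→φ0] = [212, 54, 294]
r5 m[sprk→φ2] = [456, 248, 791]
r5 m[sprk→φ3] = [6042, 3348, 4746]
r5 m[snow→φ2] = [1, 5, 4]
r5 m[snow→φ5] = [580, 426, 656]
r6 m[φ0→wind] = [1250, 2960, 1124]
r6 m[φ0→sprk] = [3872, 4076, 3696]
r6 m[φ1→wind] = [532, 324, 448]
r6 m[φ1→cld] = [2736, 4090, 12951]
r6 m[φ2→sprk] = [53, 27, 42]
r6 m[φ2→snow] = [6737, 5189, 7851]
r6 m[φ3→sprk] = [4, 2, 7]
r6 m[φ4→cld] = [4, 8, 4]
r6 m[φ5→snow] = [1, 5, 4]
r6 m[φ6→cld] = [7, 5, 8]
r6 m[wind→φ0] = [532, 324, 448]
r6 m[wind→φ1] = [1250, 2960, 1124]
r6 m[cld→φ1] = [28, 40, 32]
r6 m[cld→φ4] = [19152, 20450, 103608]
r6 m[cld→φ6] = [10944, 32720, 51804]
r6 m[sprk→φ0] = [212, 54, 294]
r6 m[sprk→φ2] = [15488, 8152, 25872]
r6 m[sprk→φ3] = [205216, 110052, 155232]
r6 m[snow→φ2] = [1, 5, 4]
r6 m[snow→φ5] = [6737, 5189, 7851]
r7 m[φ0→wind] = [1250, 2960, 1124]
r7 m[φ0→sprk] = [3872, 4076, 3696]
r7 m[φ1→wind] = [532, 324, 448]
r7 m[φ1→cld] = [8706, 13958, 41422]
r7 m[φ2→sprk] = [53, 27, 42]
r7 m[φ2→snow] = [221048, 172176, 261416]
r7 m[φ3→sprk] = [4, 2, 7]
r7 m[φ4→cld] = [4, 8, 4]
r7 m[φ5→snow] = [1, 5, 4]
r7 m[φ6→cld] = [7, 5, 8]
r7 m[wind→φ0] = [532, 324, 448]
r7 m[wind→φ1] = [1250, 2960, 1124]
r7 m[cld→φ1] = [28, 40, 32]
r7 m[cld→φ4] = [19152, 20450, 103608]
r7 m[cld→φ6] = [10944, 32720, 51804]
r7 m[sprk→φ0] = [212, 54, 294]
r7 m[sprk→φ2] = [15488, 8152, 25872]
r7 m[sprk→φ3] = [205216, 110052, 155232]
r7 m[snow→φ2] = [1, 5, 4]
r7 m[snow→φ5] = [6737, 5189, 7851]
r8 m[φ0→wind] = [1250, 2960, 1124]
r8 m[φ0→sprk] = [3872, 4076, 3696]
r8 m[φ1→wind] = [532, 324, 448]
r8 m[φ1→cld] = [8706, 13958, 41422]
r8 m[φ2→sprk] = [53, 27, 42]
r8 m[φ2→snow] = [221048, 172176, 261416]
r8 m[φ3→sprk] = [4, 2, 7]
r8 m[φ4→cld] = [4, 8, 4]
r8 m[φ5→snow] = [1, 5, 4]
r8 m[φ6→cld] = [7, 5, 8]
r8 m[wind→φ0] = [532, 324, 448]
r8 m[wind→φ1] = [1250, 2960, 1124]
r8 m[cld→φ1] = [28, 40, 32]
r8 m[cld→φ4] = [60942, 69790, 331376]
r8 m[cld→φ6] = [34824, 111664, 165688]
r8 m[sprk→φ0] = [212, 54, 294]
r8 m[sprk→φ2] = [15488, 8152, 25872]
r8 m[sprk→φ3] = [205216, 110052, 155232]
r8 m[snow→φ2] = [1, 5, 4]
r8 m[snow→φ5] = [221048, 172176, 261416]
r9 m[φ0→wind] = [1250, 2960, 1124]
r9 m[φ0→sprk] = [3872, 4076, 3696]
r9 m[φ1→wind] = [532, 324, 448]
r9 m[φ1→cld] = [8706, 13958, 41422]
r9 m[φ2→sprk] = [53, 27, 42]
r9 m[φ2→snow] = [221048, 172176, 261416]
r9 m[φ3→sprk] = [4, 2, 7]
r9 m[φ4→cld] = [4, 8, 4]
r9 m[φ5→snow] = [1, 5, 4]
r9 m[φ6→cld] = [7, 5, 8]
r9 m[wind→φ0] = [532, 324, 448]
r9 m[wind→φ1] = [1250, 2960, 1124]
r9 m[cld→φ1] = [28, 40, 32]
r9 m[cld→φ4] = [60942, 69790, 331376]
r9 m[cld→φ6] = [34824, 111664, 165688]
r9 m[sprk→φ0] = [212, 54, 294]
r9 m[sprk→φ2] = [15488, 8152, 25872]
r9 m[sprk→φ3] = [205216, 110052, 155232]
r9 m[snow→φ2] = [1, 5, 4]
r9 m[snow→φ5] = [221048, 172176, 261416]
fixed point reached at round 9
b[sprk] = ⊗ incoming = [820864, 220104, 1086624]

b[sprk] = [820864, 220104, 1086624]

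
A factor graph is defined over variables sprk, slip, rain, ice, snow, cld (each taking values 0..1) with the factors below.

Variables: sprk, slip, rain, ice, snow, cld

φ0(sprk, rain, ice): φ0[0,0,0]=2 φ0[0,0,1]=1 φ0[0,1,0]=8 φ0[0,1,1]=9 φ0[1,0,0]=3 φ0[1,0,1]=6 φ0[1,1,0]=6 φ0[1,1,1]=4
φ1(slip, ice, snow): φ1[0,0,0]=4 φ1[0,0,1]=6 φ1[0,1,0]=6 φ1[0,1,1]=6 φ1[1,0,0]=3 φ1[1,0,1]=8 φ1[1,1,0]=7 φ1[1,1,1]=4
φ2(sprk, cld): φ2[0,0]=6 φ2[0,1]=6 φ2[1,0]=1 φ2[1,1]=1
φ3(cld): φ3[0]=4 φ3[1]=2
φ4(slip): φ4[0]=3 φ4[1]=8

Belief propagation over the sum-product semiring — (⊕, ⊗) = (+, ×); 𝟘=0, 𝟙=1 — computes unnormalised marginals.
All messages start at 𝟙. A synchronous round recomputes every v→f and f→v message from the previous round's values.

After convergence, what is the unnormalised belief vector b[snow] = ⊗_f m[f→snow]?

b[snow] = [45984, 54948]

init: all messages = 𝟙 over 2 values
r1 m[φ0→sprk] = [20, 19]
r1 m[φ0→rain] = [12, 27]
r1 m[φ0→ice] = [19, 20]
r1 m[φ1→slip] = [22, 22]
r1 m[φ1→ice] = [21, 23]
r1 m[φ1→snow] = [20, 24]
r1 m[φ2→sprk] = [12, 2]
r1 m[φ2→cld] = [7, 7]
r1 m[φ3→cld] = [4, 2]
r1 m[φ4→slip] = [3, 8]
r1 m[sprk→φ0] = [1, 1]
r1 m[sprk→φ2] = [1, 1]
r1 m[slip→φ1] = [1, 1]
r1 m[slip→φ4] = [1, 1]
r1 m[rain→φ0] = [1, 1]
r1 m[ice→φ0] = [1, 1]
r1 m[ice→φ1] = [1, 1]
r1 m[snow→φ1] = [1, 1]
r1 m[cld→φ2] = [1, 1]
r1 m[cld→φ3] = [1, 1]
r2 m[φ0→sprk] = [20, 19]
r2 m[φ0→rain] = [12, 27]
r2 m[φ0→ice] = [19, 20]
r2 m[φ1→slip] = [22, 22]
r2 m[φ1→ice] = [21, 23]
r2 m[φ1→snow] = [20, 24]
r2 m[φ2→sprk] = [12, 2]
r2 m[φ2→cld] = [7, 7]
r2 m[φ3→cld] = [4, 2]
r2 m[φ4→slip] = [3, 8]
r2 m[sprk→φ0] = [12, 2]
r2 m[sprk→φ2] = [20, 19]
r2 m[slip→φ1] = [3, 8]
r2 m[slip→φ4] = [22, 22]
r2 m[rain→φ0] = [1, 1]
r2 m[ice→φ0] = [21, 23]
r2 m[ice→φ1] = [19, 20]
r2 m[snow→φ1] = [1, 1]
r2 m[cld→φ2] = [4, 2]
r2 m[cld→φ3] = [7, 7]
r3 m[φ0→sprk] = [440, 419]
r3 m[φ0→rain] = [1182, 4936]
r3 m[φ0→ice] = [138, 140]
r3 m[φ1→slip] = [430, 429]
r3 m[φ1→ice] = [118, 124]
r3 m[φ1→snow] = [2164, 2558]
r3 m[φ2→sprk] = [36, 6]
r3 m[φ2→cld] = [139, 139]
r3 m[φ3→cld] = [4, 2]
r3 m[φ4→slip] = [3, 8]
r3 m[sprk→φ0] = [12, 2]
r3 m[sprk→φ2] = [20, 19]
r3 m[slip→φ1] = [3, 8]
r3 m[slip→φ4] = [22, 22]
r3 m[rain→φ0] = [1, 1]
r3 m[ice→φ0] = [21, 23]
r3 m[ice→φ1] = [19, 20]
r3 m[snow→φ1] = [1, 1]
r3 m[cld→φ2] = [4, 2]
r3 m[cld→φ3] = [7, 7]
r4 m[φ0→sprk] = [440, 419]
r4 m[φ0→rain] = [1182, 4936]
r4 m[φ0→ice] = [138, 140]
r4 m[φ1→slip] = [430, 429]
r4 m[φ1→ice] = [118, 124]
r4 m[φ1→snow] = [2164, 2558]
r4 m[φ2→sprk] = [36, 6]
r4 m[φ2→cld] = [139, 139]
r4 m[φ3→cld] = [4, 2]
r4 m[φ4→slip] = [3, 8]
r4 m[sprk→φ0] = [36, 6]
r4 m[sprk→φ2] = [440, 419]
r4 m[slip→φ1] = [3, 8]
r4 m[slip→φ4] = [430, 429]
r4 m[rain→φ0] = [1, 1]
r4 m[ice→φ0] = [118, 124]
r4 m[ice→φ1] = [138, 140]
r4 m[snow→φ1] = [1, 1]
r4 m[cld→φ2] = [4, 2]
r4 m[cld→φ3] = [139, 139]
r5 m[φ0→sprk] = [2420, 2302]
r5 m[φ0→rain] = [19548, 81384]
r5 m[φ0→ice] = [414, 420]
r5 m[φ1→slip] = [3060, 3058]
r5 m[φ1→ice] = [118, 124]
r5 m[φ1→snow] = [15328, 18316]
r5 m[φ2→sprk] = [36, 6]
r5 m[φ2→cld] = [3059, 3059]
r5 m[φ3→cld] = [4, 2]
r5 m[φ4→slip] = [3, 8]
r5 m[sprk→φ0] = [36, 6]
r5 m[sprk→φ2] = [440, 419]
r5 m[slip→φ1] = [3, 8]
r5 m[slip→φ4] = [430, 429]
r5 m[rain→φ0] = [1, 1]
r5 m[ice→φ0] = [118, 124]
r5 m[ice→φ1] = [138, 140]
r5 m[snow→φ1] = [1, 1]
r5 m[cld→φ2] = [4, 2]
r5 m[cld→φ3] = [139, 139]
r6 m[φ0→sprk] = [2420, 2302]
r6 m[φ0→rain] = [19548, 81384]
r6 m[φ0→ice] = [414, 420]
r6 m[φ1→slip] = [3060, 3058]
r6 m[φ1→ice] = [118, 124]
r6 m[φ1→snow] = [15328, 18316]
r6 m[φ2→sprk] = [36, 6]
r6 m[φ2→cld] = [3059, 3059]
r6 m[φ3→cld] = [4, 2]
r6 m[φ4→slip] = [3, 8]
r6 m[sprk→φ0] = [36, 6]
r6 m[sprk→φ2] = [2420, 2302]
r6 m[slip→φ1] = [3, 8]
r6 m[slip→φ4] = [3060, 3058]
r6 m[rain→φ0] = [1, 1]
r6 m[ice→φ0] = [118, 124]
r6 m[ice→φ1] = [414, 420]
r6 m[snow→φ1] = [1, 1]
r6 m[cld→φ2] = [4, 2]
r6 m[cld→φ3] = [3059, 3059]
r7 m[φ0→sprk] = [2420, 2302]
r7 m[φ0→rain] = [19548, 81384]
r7 m[φ0→ice] = [414, 420]
r7 m[φ1→slip] = [9180, 9174]
r7 m[φ1→ice] = [118, 124]
r7 m[φ1→snow] = [45984, 54948]
r7 m[φ2→sprk] = [36, 6]
r7 m[φ2→cld] = [16822, 16822]
r7 m[φ3→cld] = [4, 2]
r7 m[φ4→slip] = [3, 8]
r7 m[sprk→φ0] = [36, 6]
r7 m[sprk→φ2] = [2420, 2302]
r7 m[slip→φ1] = [3, 8]
r7 m[slip→φ4] = [3060, 3058]
r7 m[rain→φ0] = [1, 1]
r7 m[ice→φ0] = [118, 124]
r7 m[ice→φ1] = [414, 420]
r7 m[snow→φ1] = [1, 1]
r7 m[cld→φ2] = [4, 2]
r7 m[cld→φ3] = [3059, 3059]
r8 m[φ0→sprk] = [2420, 2302]
r8 m[φ0→rain] = [19548, 81384]
r8 m[φ0→ice] = [414, 420]
r8 m[φ1→slip] = [9180, 9174]
r8 m[φ1→ice] = [118, 124]
r8 m[φ1→snow] = [45984, 54948]
r8 m[φ2→sprk] = [36, 6]
r8 m[φ2→cld] = [16822, 16822]
r8 m[φ3→cld] = [4, 2]
r8 m[φ4→slip] = [3, 8]
r8 m[sprk→φ0] = [36, 6]
r8 m[sprk→φ2] = [2420, 2302]
r8 m[slip→φ1] = [3, 8]
r8 m[slip→φ4] = [9180, 9174]
r8 m[rain→φ0] = [1, 1]
r8 m[ice→φ0] = [118, 124]
r8 m[ice→φ1] = [414, 420]
r8 m[snow→φ1] = [1, 1]
r8 m[cld→φ2] = [4, 2]
r8 m[cld→φ3] = [16822, 16822]
r9 m[φ0→sprk] = [2420, 2302]
r9 m[φ0→rain] = [19548, 81384]
r9 m[φ0→ice] = [414, 420]
r9 m[φ1→slip] = [9180, 9174]
r9 m[φ1→ice] = [118, 124]
r9 m[φ1→snow] = [45984, 54948]
r9 m[φ2→sprk] = [36, 6]
r9 m[φ2→cld] = [16822, 16822]
r9 m[φ3→cld] = [4, 2]
r9 m[φ4→slip] = [3, 8]
r9 m[sprk→φ0] = [36, 6]
r9 m[sprk→φ2] = [2420, 2302]
r9 m[slip→φ1] = [3, 8]
r9 m[slip→φ4] = [9180, 9174]
r9 m[rain→φ0] = [1, 1]
r9 m[ice→φ0] = [118, 124]
r9 m[ice→φ1] = [414, 420]
r9 m[snow→φ1] = [1, 1]
r9 m[cld→φ2] = [4, 2]
r9 m[cld→φ3] = [16822, 16822]
fixed point reached at round 9
b[snow] = ⊗ incoming = [45984, 54948]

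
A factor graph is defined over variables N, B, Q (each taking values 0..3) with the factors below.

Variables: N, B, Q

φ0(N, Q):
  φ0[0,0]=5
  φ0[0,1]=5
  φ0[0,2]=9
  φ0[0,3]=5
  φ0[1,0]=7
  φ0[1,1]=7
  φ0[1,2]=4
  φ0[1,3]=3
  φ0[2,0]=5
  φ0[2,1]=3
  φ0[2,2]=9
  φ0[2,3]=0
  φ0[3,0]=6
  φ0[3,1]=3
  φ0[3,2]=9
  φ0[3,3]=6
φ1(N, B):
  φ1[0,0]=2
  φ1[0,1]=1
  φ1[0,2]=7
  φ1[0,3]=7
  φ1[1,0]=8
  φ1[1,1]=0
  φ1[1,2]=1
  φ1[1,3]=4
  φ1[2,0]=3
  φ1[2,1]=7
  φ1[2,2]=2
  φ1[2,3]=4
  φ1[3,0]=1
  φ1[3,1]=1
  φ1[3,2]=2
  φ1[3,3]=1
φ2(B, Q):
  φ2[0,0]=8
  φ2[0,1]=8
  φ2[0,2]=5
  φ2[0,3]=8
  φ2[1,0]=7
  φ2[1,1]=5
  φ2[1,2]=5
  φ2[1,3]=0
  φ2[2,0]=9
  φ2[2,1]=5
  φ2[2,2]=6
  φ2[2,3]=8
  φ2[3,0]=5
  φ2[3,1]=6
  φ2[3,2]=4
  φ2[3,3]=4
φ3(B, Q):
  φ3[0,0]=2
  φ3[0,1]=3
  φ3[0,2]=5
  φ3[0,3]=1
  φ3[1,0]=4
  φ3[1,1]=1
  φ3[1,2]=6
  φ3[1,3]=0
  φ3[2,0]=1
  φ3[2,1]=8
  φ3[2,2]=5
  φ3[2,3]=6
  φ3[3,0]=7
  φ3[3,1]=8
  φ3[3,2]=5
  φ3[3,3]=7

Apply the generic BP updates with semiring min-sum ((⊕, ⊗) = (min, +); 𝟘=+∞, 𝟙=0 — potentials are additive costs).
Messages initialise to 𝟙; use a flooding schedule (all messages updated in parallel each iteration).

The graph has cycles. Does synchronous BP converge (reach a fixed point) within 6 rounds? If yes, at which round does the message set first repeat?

init: all messages = 𝟙 over 4 values
r1 m[φ0→N] = [5, 3, 0, 3]
r1 m[φ0→Q] = [5, 3, 4, 0]
r1 m[φ1→N] = [1, 0, 2, 1]
r1 m[φ1→B] = [1, 0, 1, 1]
r1 m[φ2→B] = [5, 0, 5, 4]
r1 m[φ2→Q] = [5, 5, 4, 0]
r1 m[φ3→B] = [1, 0, 1, 5]
r1 m[φ3→Q] = [1, 1, 5, 0]
r1 m[N→φ0] = [0, 0, 0, 0]
r1 m[N→φ1] = [0, 0, 0, 0]
r1 m[B→φ1] = [0, 0, 0, 0]
r1 m[B→φ2] = [0, 0, 0, 0]
r1 m[B→φ3] = [0, 0, 0, 0]
r1 m[Q→φ0] = [0, 0, 0, 0]
r1 m[Q→φ2] = [0, 0, 0, 0]
r1 m[Q→φ3] = [0, 0, 0, 0]
r2 m[φ0→N] = [5, 3, 0, 3]
r2 m[φ0→Q] = [5, 3, 4, 0]
r2 m[φ1→N] = [1, 0, 2, 1]
r2 m[φ1→B] = [1, 0, 1, 1]
r2 m[φ2→B] = [5, 0, 5, 4]
r2 m[φ2→Q] = [5, 5, 4, 0]
r2 m[φ3→B] = [1, 0, 1, 5]
r2 m[φ3→Q] = [1, 1, 5, 0]
r2 m[N→φ0] = [1, 0, 2, 1]
r2 m[N→φ1] = [5, 3, 0, 3]
r2 m[B→φ1] = [6, 0, 6, 9]
r2 m[B→φ2] = [2, 0, 2, 6]
r2 m[B→φ3] = [6, 0, 6, 5]
r2 m[Q→φ0] = [6, 6, 9, 0]
r2 m[Q→φ2] = [6, 4, 9, 0]
r2 m[Q→φ3] = [10, 8, 8, 0]
r3 m[φ0→N] = [5, 3, 0, 6]
r3 m[φ0→Q] = [6, 4, 4, 2]
r3 m[φ1→N] = [1, 0, 7, 1]
r3 m[φ1→B] = [3, 3, 2, 4]
r3 m[φ2→B] = [8, 0, 8, 4]
r3 m[φ2→Q] = [7, 5, 5, 0]
r3 m[φ3→B] = [1, 0, 6, 7]
r3 m[φ3→Q] = [4, 1, 6, 0]
r3 m[N→φ0] = [1, 0, 2, 1]
r3 m[N→φ1] = [5, 3, 0, 3]
r3 m[B→φ1] = [6, 0, 6, 9]
r3 m[B→φ2] = [2, 0, 2, 6]
r3 m[B→φ3] = [6, 0, 6, 5]
r3 m[Q→φ0] = [6, 6, 9, 0]
r3 m[Q→φ2] = [6, 4, 9, 0]
r3 m[Q→φ3] = [10, 8, 8, 0]
r4 m[φ0→N] = [5, 3, 0, 6]
r4 m[φ0→Q] = [6, 4, 4, 2]
r4 m[φ1→N] = [1, 0, 7, 1]
r4 m[φ1→B] = [3, 3, 2, 4]
r4 m[φ2→B] = [8, 0, 8, 4]
r4 m[φ2→Q] = [7, 5, 5, 0]
r4 m[φ3→B] = [1, 0, 6, 7]
r4 m[φ3→Q] = [4, 1, 6, 0]
r4 m[N→φ0] = [1, 0, 7, 1]
r4 m[N→φ1] = [5, 3, 0, 6]
r4 m[B→φ1] = [9, 0, 14, 11]
r4 m[B→φ2] = [4, 3, 8, 11]
r4 m[B→φ3] = [11, 3, 10, 8]
r4 m[Q→φ0] = [11, 6, 11, 0]
r4 m[Q→φ2] = [10, 5, 10, 2]
r4 m[Q→φ3] = [13, 9, 9, 2]
r5 m[φ0→N] = [5, 3, 0, 6]
r5 m[φ0→Q] = [6, 4, 4, 3]
r5 m[φ1→N] = [1, 0, 7, 1]
r5 m[φ1→B] = [3, 3, 2, 4]
r5 m[φ2→B] = [10, 2, 10, 6]
r5 m[φ2→Q] = [10, 8, 8, 3]
r5 m[φ3→B] = [3, 2, 8, 9]
r5 m[φ3→Q] = [7, 4, 9, 3]
r5 m[N→φ0] = [1, 0, 7, 1]
r5 m[N→φ1] = [5, 3, 0, 6]
r5 m[B→φ1] = [9, 0, 14, 11]
r5 m[B→φ2] = [4, 3, 8, 11]
r5 m[B→φ3] = [11, 3, 10, 8]
r5 m[Q→φ0] = [11, 6, 11, 0]
r5 m[Q→φ2] = [10, 5, 10, 2]
r5 m[Q→φ3] = [13, 9, 9, 2]
r6 m[φ0→N] = [5, 3, 0, 6]
r6 m[φ0→Q] = [6, 4, 4, 3]
r6 m[φ1→N] = [1, 0, 7, 1]
r6 m[φ1→B] = [3, 3, 2, 4]
r6 m[φ2→B] = [10, 2, 10, 6]
r6 m[φ2→Q] = [10, 8, 8, 3]
r6 m[φ3→B] = [3, 2, 8, 9]
r6 m[φ3→Q] = [7, 4, 9, 3]
r6 m[N→φ0] = [1, 0, 7, 1]
r6 m[N→φ1] = [5, 3, 0, 6]
r6 m[B→φ1] = [13, 4, 18, 15]
r6 m[B→φ2] = [6, 5, 10, 13]
r6 m[B→φ3] = [13, 5, 12, 10]
r6 m[Q→φ0] = [17, 12, 17, 6]
r6 m[Q→φ2] = [13, 8, 13, 6]
r6 m[Q→φ3] = [16, 12, 12, 6]
no fixed point within 6 rounds

NOT CONVERGED within 6 rounds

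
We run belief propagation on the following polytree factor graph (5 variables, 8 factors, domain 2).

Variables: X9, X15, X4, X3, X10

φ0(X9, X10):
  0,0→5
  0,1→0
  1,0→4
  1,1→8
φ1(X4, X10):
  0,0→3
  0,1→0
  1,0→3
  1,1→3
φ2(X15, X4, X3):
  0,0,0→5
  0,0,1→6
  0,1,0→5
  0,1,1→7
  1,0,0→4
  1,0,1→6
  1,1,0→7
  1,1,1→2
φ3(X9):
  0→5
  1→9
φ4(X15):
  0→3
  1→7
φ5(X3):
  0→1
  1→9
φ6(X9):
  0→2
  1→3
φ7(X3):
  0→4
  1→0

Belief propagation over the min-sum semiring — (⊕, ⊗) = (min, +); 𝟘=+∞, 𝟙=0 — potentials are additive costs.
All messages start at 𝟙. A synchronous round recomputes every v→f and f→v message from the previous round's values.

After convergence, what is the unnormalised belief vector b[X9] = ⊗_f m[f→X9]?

init: all messages = 𝟙 over 2 values
r1 m[φ0→X9] = [0, 4]
r1 m[φ0→X10] = [4, 0]
r1 m[φ1→X4] = [0, 3]
r1 m[φ1→X10] = [3, 0]
r1 m[φ2→X15] = [5, 2]
r1 m[φ2→X4] = [4, 2]
r1 m[φ2→X3] = [4, 2]
r1 m[φ3→X9] = [5, 9]
r1 m[φ4→X15] = [3, 7]
r1 m[φ5→X3] = [1, 9]
r1 m[φ6→X9] = [2, 3]
r1 m[φ7→X3] = [4, 0]
r1 m[X9→φ0] = [0, 0]
r1 m[X9→φ3] = [0, 0]
r1 m[X9→φ6] = [0, 0]
r1 m[X15→φ2] = [0, 0]
r1 m[X15→φ4] = [0, 0]
r1 m[X4→φ1] = [0, 0]
r1 m[X4→φ2] = [0, 0]
r1 m[X3→φ2] = [0, 0]
r1 m[X3→φ5] = [0, 0]
r1 m[X3→φ7] = [0, 0]
r1 m[X10→φ0] = [0, 0]
r1 m[X10→φ1] = [0, 0]
r2 m[φ0→X9] = [0, 4]
r2 m[φ0→X10] = [4, 0]
r2 m[φ1→X4] = [0, 3]
r2 m[φ1→X10] = [3, 0]
r2 m[φ2→X15] = [5, 2]
r2 m[φ2→X4] = [4, 2]
r2 m[φ2→X3] = [4, 2]
r2 m[φ3→X9] = [5, 9]
r2 m[φ4→X15] = [3, 7]
r2 m[φ5→X3] = [1, 9]
r2 m[φ6→X9] = [2, 3]
r2 m[φ7→X3] = [4, 0]
r2 m[X9→φ0] = [7, 12]
r2 m[X9→φ3] = [2, 7]
r2 m[X9→φ6] = [5, 13]
r2 m[X15→φ2] = [3, 7]
r2 m[X15→φ4] = [5, 2]
r2 m[X4→φ1] = [4, 2]
r2 m[X4→φ2] = [0, 3]
r2 m[X3→φ2] = [5, 9]
r2 m[X3→φ5] = [8, 2]
r2 m[X3→φ7] = [5, 11]
r2 m[X10→φ0] = [3, 0]
r2 m[X10→φ1] = [4, 0]
r3 m[φ0→X9] = [0, 7]
r3 m[φ0→X10] = [12, 7]
r3 m[φ1→X4] = [0, 3]
r3 m[φ1→X10] = [5, 4]
r3 m[φ2→X15] = [10, 9]
r3 m[φ2→X4] = [13, 13]
r3 m[φ2→X3] = [8, 9]
r3 m[φ3→X9] = [5, 9]
r3 m[φ4→X15] = [3, 7]
r3 m[φ5→X3] = [1, 9]
r3 m[φ6→X9] = [2, 3]
r3 m[φ7→X3] = [4, 0]
r3 m[X9→φ0] = [7, 12]
r3 m[X9→φ3] = [2, 7]
r3 m[X9→φ6] = [5, 13]
r3 m[X15→φ2] = [3, 7]
r3 m[X15→φ4] = [5, 2]
r3 m[X4→φ1] = [4, 2]
r3 m[X4→φ2] = [0, 3]
r3 m[X3→φ2] = [5, 9]
r3 m[X3→φ5] = [8, 2]
r3 m[X3→φ7] = [5, 11]
r3 m[X10→φ0] = [3, 0]
r3 m[X10→φ1] = [4, 0]
r4 m[φ0→X9] = [0, 7]
r4 m[φ0→X10] = [12, 7]
r4 m[φ1→X4] = [0, 3]
r4 m[φ1→X10] = [5, 4]
r4 m[φ2→X15] = [10, 9]
r4 m[φ2→X4] = [13, 13]
r4 m[φ2→X3] = [8, 9]
r4 m[φ3→X9] = [5, 9]
r4 m[φ4→X15] = [3, 7]
r4 m[φ5→X3] = [1, 9]
r4 m[φ6→X9] = [2, 3]
r4 m[φ7→X3] = [4, 0]
r4 m[X9→φ0] = [7, 12]
r4 m[X9→φ3] = [2, 10]
r4 m[X9→φ6] = [5, 16]
r4 m[X15→φ2] = [3, 7]
r4 m[X15→φ4] = [10, 9]
r4 m[X4→φ1] = [13, 13]
r4 m[X4→φ2] = [0, 3]
r4 m[X3→φ2] = [5, 9]
r4 m[X3→φ5] = [12, 9]
r4 m[X3→φ7] = [9, 18]
r4 m[X10→φ0] = [5, 4]
r4 m[X10→φ1] = [12, 7]
r5 m[φ0→X9] = [4, 9]
r5 m[φ0→X10] = [12, 7]
r5 m[φ1→X4] = [7, 10]
r5 m[φ1→X10] = [16, 13]
r5 m[φ2→X15] = [10, 9]
r5 m[φ2→X4] = [13, 13]
r5 m[φ2→X3] = [8, 9]
r5 m[φ3→X9] = [5, 9]
r5 m[φ4→X15] = [3, 7]
r5 m[φ5→X3] = [1, 9]
r5 m[φ6→X9] = [2, 3]
r5 m[φ7→X3] = [4, 0]
r5 m[X9→φ0] = [7, 12]
r5 m[X9→φ3] = [2, 10]
r5 m[X9→φ6] = [5, 16]
r5 m[X15→φ2] = [3, 7]
r5 m[X15→φ4] = [10, 9]
r5 m[X4→φ1] = [13, 13]
r5 m[X4→φ2] = [0, 3]
r5 m[X3→φ2] = [5, 9]
r5 m[X3→φ5] = [12, 9]
r5 m[X3→φ7] = [9, 18]
r5 m[X10→φ0] = [5, 4]
r5 m[X10→φ1] = [12, 7]
r6 m[φ0→X9] = [4, 9]
r6 m[φ0→X10] = [12, 7]
r6 m[φ1→X4] = [7, 10]
r6 m[φ1→X10] = [16, 13]
r6 m[φ2→X15] = [10, 9]
r6 m[φ2→X4] = [13, 13]
r6 m[φ2→X3] = [8, 9]
r6 m[φ3→X9] = [5, 9]
r6 m[φ4→X15] = [3, 7]
r6 m[φ5→X3] = [1, 9]
r6 m[φ6→X9] = [2, 3]
r6 m[φ7→X3] = [4, 0]
r6 m[X9→φ0] = [7, 12]
r6 m[X9→φ3] = [6, 12]
r6 m[X9→φ6] = [9, 18]
r6 m[X15→φ2] = [3, 7]
r6 m[X15→φ4] = [10, 9]
r6 m[X4→φ1] = [13, 13]
r6 m[X4→φ2] = [7, 10]
r6 m[X3→φ2] = [5, 9]
r6 m[X3→φ5] = [12, 9]
r6 m[X3→φ7] = [9, 18]
r6 m[X10→φ0] = [16, 13]
r6 m[X10→φ1] = [12, 7]
r7 m[φ0→X9] = [13, 20]
r7 m[φ0→X10] = [12, 7]
r7 m[φ1→X4] = [7, 10]
r7 m[φ1→X10] = [16, 13]
r7 m[φ2→X15] = [17, 16]
r7 m[φ2→X4] = [13, 13]
r7 m[φ2→X3] = [15, 16]
r7 m[φ3→X9] = [5, 9]
r7 m[φ4→X15] = [3, 7]
r7 m[φ5→X3] = [1, 9]
r7 m[φ6→X9] = [2, 3]
r7 m[φ7→X3] = [4, 0]
r7 m[X9→φ0] = [7, 12]
r7 m[X9→φ3] = [6, 12]
r7 m[X9→φ6] = [9, 18]
r7 m[X15→φ2] = [3, 7]
r7 m[X15→φ4] = [10, 9]
r7 m[X4→φ1] = [13, 13]
r7 m[X4→φ2] = [7, 10]
r7 m[X3→φ2] = [5, 9]
r7 m[X3→φ5] = [12, 9]
r7 m[X3→φ7] = [9, 18]
r7 m[X10→φ0] = [16, 13]
r7 m[X10→φ1] = [12, 7]
r8 m[φ0→X9] = [13, 20]
r8 m[φ0→X10] = [12, 7]
r8 m[φ1→X4] = [7, 10]
r8 m[φ1→X10] = [16, 13]
r8 m[φ2→X15] = [17, 16]
r8 m[φ2→X4] = [13, 13]
r8 m[φ2→X3] = [15, 16]
r8 m[φ3→X9] = [5, 9]
r8 m[φ4→X15] = [3, 7]
r8 m[φ5→X3] = [1, 9]
r8 m[φ6→X9] = [2, 3]
r8 m[φ7→X3] = [4, 0]
r8 m[X9→φ0] = [7, 12]
r8 m[X9→φ3] = [15, 23]
r8 m[X9→φ6] = [18, 29]
r8 m[X15→φ2] = [3, 7]
r8 m[X15→φ4] = [17, 16]
r8 m[X4→φ1] = [13, 13]
r8 m[X4→φ2] = [7, 10]
r8 m[X3→φ2] = [5, 9]
r8 m[X3→φ5] = [19, 16]
r8 m[X3→φ7] = [16, 25]
r8 m[X10→φ0] = [16, 13]
r8 m[X10→φ1] = [12, 7]
r9 m[φ0→X9] = [13, 20]
r9 m[φ0→X10] = [12, 7]
r9 m[φ1→X4] = [7, 10]
r9 m[φ1→X10] = [16, 13]
r9 m[φ2→X15] = [17, 16]
r9 m[φ2→X4] = [13, 13]
r9 m[φ2→X3] = [15, 16]
r9 m[φ3→X9] = [5, 9]
r9 m[φ4→X15] = [3, 7]
r9 m[φ5→X3] = [1, 9]
r9 m[φ6→X9] = [2, 3]
r9 m[φ7→X3] = [4, 0]
r9 m[X9→φ0] = [7, 12]
r9 m[X9→φ3] = [15, 23]
r9 m[X9→φ6] = [18, 29]
r9 m[X15→φ2] = [3, 7]
r9 m[X15→φ4] = [17, 16]
r9 m[X4→φ1] = [13, 13]
r9 m[X4→φ2] = [7, 10]
r9 m[X3→φ2] = [5, 9]
r9 m[X3→φ5] = [19, 16]
r9 m[X3→φ7] = [16, 25]
r9 m[X10→φ0] = [16, 13]
r9 m[X10→φ1] = [12, 7]
fixed point reached at round 9
b[X9] = ⊗ incoming = [20, 32]

b[X9] = [20, 32]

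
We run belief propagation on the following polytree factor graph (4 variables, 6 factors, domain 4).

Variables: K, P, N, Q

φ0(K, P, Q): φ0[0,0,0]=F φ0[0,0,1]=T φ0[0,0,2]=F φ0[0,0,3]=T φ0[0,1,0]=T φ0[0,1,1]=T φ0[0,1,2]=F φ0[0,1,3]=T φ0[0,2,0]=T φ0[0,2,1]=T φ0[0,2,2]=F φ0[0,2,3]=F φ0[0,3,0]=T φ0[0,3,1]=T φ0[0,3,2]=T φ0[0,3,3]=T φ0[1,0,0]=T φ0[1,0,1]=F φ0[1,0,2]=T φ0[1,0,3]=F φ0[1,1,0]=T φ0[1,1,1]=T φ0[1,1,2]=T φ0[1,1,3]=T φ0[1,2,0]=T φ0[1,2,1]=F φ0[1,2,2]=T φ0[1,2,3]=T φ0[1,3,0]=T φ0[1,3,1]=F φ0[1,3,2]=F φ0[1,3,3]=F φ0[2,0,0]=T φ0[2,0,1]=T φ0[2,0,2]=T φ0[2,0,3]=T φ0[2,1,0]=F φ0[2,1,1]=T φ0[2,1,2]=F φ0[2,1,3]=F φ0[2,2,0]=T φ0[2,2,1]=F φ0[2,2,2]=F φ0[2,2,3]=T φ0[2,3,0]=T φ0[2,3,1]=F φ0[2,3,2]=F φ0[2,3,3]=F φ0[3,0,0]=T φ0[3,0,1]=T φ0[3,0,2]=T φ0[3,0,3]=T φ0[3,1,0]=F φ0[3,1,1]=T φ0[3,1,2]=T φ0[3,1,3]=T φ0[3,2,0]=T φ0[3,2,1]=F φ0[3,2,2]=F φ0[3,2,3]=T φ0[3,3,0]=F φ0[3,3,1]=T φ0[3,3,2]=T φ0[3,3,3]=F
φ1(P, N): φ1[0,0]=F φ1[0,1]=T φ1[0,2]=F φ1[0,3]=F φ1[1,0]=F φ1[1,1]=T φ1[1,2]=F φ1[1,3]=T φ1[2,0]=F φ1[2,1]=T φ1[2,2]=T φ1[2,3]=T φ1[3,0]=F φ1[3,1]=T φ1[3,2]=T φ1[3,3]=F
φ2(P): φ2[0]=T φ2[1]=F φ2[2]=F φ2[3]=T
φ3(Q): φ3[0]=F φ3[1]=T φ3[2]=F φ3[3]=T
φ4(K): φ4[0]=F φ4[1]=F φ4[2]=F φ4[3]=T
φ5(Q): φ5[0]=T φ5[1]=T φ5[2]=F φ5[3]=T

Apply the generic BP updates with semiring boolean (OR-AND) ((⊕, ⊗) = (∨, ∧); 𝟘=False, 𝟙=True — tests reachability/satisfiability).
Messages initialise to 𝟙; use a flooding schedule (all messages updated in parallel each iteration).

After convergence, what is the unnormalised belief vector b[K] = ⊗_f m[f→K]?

init: all messages = 𝟙 over 4 values
r1 m[φ0→K] = [T, T, T, T]
r1 m[φ0→P] = [T, T, T, T]
r1 m[φ0→Q] = [T, T, T, T]
r1 m[φ1→P] = [T, T, T, T]
r1 m[φ1→N] = [F, T, T, T]
r1 m[φ2→P] = [T, F, F, T]
r1 m[φ3→Q] = [F, T, F, T]
r1 m[φ4→K] = [F, F, F, T]
r1 m[φ5→Q] = [T, T, F, T]
r1 m[K→φ0] = [T, T, T, T]
r1 m[K→φ4] = [T, T, T, T]
r1 m[P→φ0] = [T, T, T, T]
r1 m[P→φ1] = [T, T, T, T]
r1 m[P→φ2] = [T, T, T, T]
r1 m[N→φ1] = [T, T, T, T]
r1 m[Q→φ0] = [T, T, T, T]
r1 m[Q→φ3] = [T, T, T, T]
r1 m[Q→φ5] = [T, T, T, T]
r2 m[φ0→K] = [T, T, T, T]
r2 m[φ0→P] = [T, T, T, T]
r2 m[φ0→Q] = [T, T, T, T]
r2 m[φ1→P] = [T, T, T, T]
r2 m[φ1→N] = [F, T, T, T]
r2 m[φ2→P] = [T, F, F, T]
r2 m[φ3→Q] = [F, T, F, T]
r2 m[φ4→K] = [F, F, F, T]
r2 m[φ5→Q] = [T, T, F, T]
r2 m[K→φ0] = [F, F, F, T]
r2 m[K→φ4] = [T, T, T, T]
r2 m[P→φ0] = [T, F, F, T]
r2 m[P→φ1] = [T, F, F, T]
r2 m[P→φ2] = [T, T, T, T]
r2 m[N→φ1] = [T, T, T, T]
r2 m[Q→φ0] = [F, T, F, T]
r2 m[Q→φ3] = [T, T, F, T]
r2 m[Q→φ5] = [F, T, F, T]
r3 m[φ0→K] = [T, F, T, T]
r3 m[φ0→P] = [T, T, T, T]
r3 m[φ0→Q] = [T, T, T, T]
r3 m[φ1→P] = [T, T, T, T]
r3 m[φ1→N] = [F, T, T, F]
r3 m[φ2→P] = [T, F, F, T]
r3 m[φ3→Q] = [F, T, F, T]
r3 m[φ4→K] = [F, F, F, T]
r3 m[φ5→Q] = [T, T, F, T]
r3 m[K→φ0] = [F, F, F, T]
r3 m[K→φ4] = [T, T, T, T]
r3 m[P→φ0] = [T, F, F, T]
r3 m[P→φ1] = [T, F, F, T]
r3 m[P→φ2] = [T, T, T, T]
r3 m[N→φ1] = [T, T, T, T]
r3 m[Q→φ0] = [F, T, F, T]
r3 m[Q→φ3] = [T, T, F, T]
r3 m[Q→φ5] = [F, T, F, T]
r4 m[φ0→K] = [T, F, T, T]
r4 m[φ0→P] = [T, T, T, T]
r4 m[φ0→Q] = [T, T, T, T]
r4 m[φ1→P] = [T, T, T, T]
r4 m[φ1→N] = [F, T, T, F]
r4 m[φ2→P] = [T, F, F, T]
r4 m[φ3→Q] = [F, T, F, T]
r4 m[φ4→K] = [F, F, F, T]
r4 m[φ5→Q] = [T, T, F, T]
r4 m[K→φ0] = [F, F, F, T]
r4 m[K→φ4] = [T, F, T, T]
r4 m[P→φ0] = [T, F, F, T]
r4 m[P→φ1] = [T, F, F, T]
r4 m[P→φ2] = [T, T, T, T]
r4 m[N→φ1] = [T, T, T, T]
r4 m[Q→φ0] = [F, T, F, T]
r4 m[Q→φ3] = [T, T, F, T]
r4 m[Q→φ5] = [F, T, F, T]
r5 m[φ0→K] = [T, F, T, T]
r5 m[φ0→P] = [T, T, T, T]
r5 m[φ0→Q] = [T, T, T, T]
r5 m[φ1→P] = [T, T, T, T]
r5 m[φ1→N] = [F, T, T, F]
r5 m[φ2→P] = [T, F, F, T]
r5 m[φ3→Q] = [F, T, F, T]
r5 m[φ4→K] = [F, F, F, T]
r5 m[φ5→Q] = [T, T, F, T]
r5 m[K→φ0] = [F, F, F, T]
r5 m[K→φ4] = [T, F, T, T]
r5 m[P→φ0] = [T, F, F, T]
r5 m[P→φ1] = [T, F, F, T]
r5 m[P→φ2] = [T, T, T, T]
r5 m[N→φ1] = [T, T, T, T]
r5 m[Q→φ0] = [F, T, F, T]
r5 m[Q→φ3] = [T, T, F, T]
r5 m[Q→φ5] = [F, T, F, T]
fixed point reached at round 5
b[K] = ⊗ incoming = [F, F, F, T]

b[K] = [F, F, F, T]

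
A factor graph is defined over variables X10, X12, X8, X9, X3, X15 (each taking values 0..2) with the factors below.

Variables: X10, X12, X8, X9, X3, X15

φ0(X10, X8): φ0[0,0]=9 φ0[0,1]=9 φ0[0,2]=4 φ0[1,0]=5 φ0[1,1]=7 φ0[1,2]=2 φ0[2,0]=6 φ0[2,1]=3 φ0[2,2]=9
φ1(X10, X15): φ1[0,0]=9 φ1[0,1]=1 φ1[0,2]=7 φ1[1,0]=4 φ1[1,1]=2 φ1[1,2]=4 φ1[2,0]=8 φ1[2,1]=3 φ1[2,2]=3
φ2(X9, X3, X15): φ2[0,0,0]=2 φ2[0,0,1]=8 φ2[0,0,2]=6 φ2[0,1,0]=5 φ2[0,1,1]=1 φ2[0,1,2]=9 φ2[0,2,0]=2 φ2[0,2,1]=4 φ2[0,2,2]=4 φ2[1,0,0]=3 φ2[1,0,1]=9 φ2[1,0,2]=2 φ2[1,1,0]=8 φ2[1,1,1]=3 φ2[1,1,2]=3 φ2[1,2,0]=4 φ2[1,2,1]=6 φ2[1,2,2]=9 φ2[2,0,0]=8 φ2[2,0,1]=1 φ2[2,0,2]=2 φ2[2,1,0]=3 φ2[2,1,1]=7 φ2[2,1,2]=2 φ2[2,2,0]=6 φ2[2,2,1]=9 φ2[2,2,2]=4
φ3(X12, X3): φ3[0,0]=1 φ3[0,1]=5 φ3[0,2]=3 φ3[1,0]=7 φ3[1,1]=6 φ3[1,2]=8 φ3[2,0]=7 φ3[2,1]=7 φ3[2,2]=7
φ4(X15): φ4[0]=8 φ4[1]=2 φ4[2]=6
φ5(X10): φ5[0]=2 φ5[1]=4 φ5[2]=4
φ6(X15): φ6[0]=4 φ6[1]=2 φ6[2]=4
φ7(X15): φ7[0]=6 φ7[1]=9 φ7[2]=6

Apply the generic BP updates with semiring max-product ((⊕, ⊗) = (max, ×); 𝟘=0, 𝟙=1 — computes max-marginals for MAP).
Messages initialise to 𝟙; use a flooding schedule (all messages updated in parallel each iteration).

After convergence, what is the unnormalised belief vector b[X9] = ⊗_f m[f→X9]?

b[X9] = [1935360, 3096576, 3096576]

init: all messages = 𝟙 over 3 values
r1 m[φ0→X10] = [9, 7, 9]
r1 m[φ0→X8] = [9, 9, 9]
r1 m[φ1→X10] = [9, 4, 8]
r1 m[φ1→X15] = [9, 3, 7]
r1 m[φ2→X9] = [9, 9, 9]
r1 m[φ2→X3] = [9, 9, 9]
r1 m[φ2→X15] = [8, 9, 9]
r1 m[φ3→X12] = [5, 8, 7]
r1 m[φ3→X3] = [7, 7, 8]
r1 m[φ4→X15] = [8, 2, 6]
r1 m[φ5→X10] = [2, 4, 4]
r1 m[φ6→X15] = [4, 2, 4]
r1 m[φ7→X15] = [6, 9, 6]
r1 m[X10→φ0] = [1, 1, 1]
r1 m[X10→φ1] = [1, 1, 1]
r1 m[X10→φ5] = [1, 1, 1]
r1 m[X12→φ3] = [1, 1, 1]
r1 m[X8→φ0] = [1, 1, 1]
r1 m[X9→φ2] = [1, 1, 1]
r1 m[X3→φ2] = [1, 1, 1]
r1 m[X3→φ3] = [1, 1, 1]
r1 m[X15→φ1] = [1, 1, 1]
r1 m[X15→φ2] = [1, 1, 1]
r1 m[X15→φ4] = [1, 1, 1]
r1 m[X15→φ6] = [1, 1, 1]
r1 m[X15→φ7] = [1, 1, 1]
r2 m[φ0→X10] = [9, 7, 9]
r2 m[φ0→X8] = [9, 9, 9]
r2 m[φ1→X10] = [9, 4, 8]
r2 m[φ1→X15] = [9, 3, 7]
r2 m[φ2→X9] = [9, 9, 9]
r2 m[φ2→X3] = [9, 9, 9]
r2 m[φ2→X15] = [8, 9, 9]
r2 m[φ3→X12] = [5, 8, 7]
r2 m[φ3→X3] = [7, 7, 8]
r2 m[φ4→X15] = [8, 2, 6]
r2 m[φ5→X10] = [2, 4, 4]
r2 m[φ6→X15] = [4, 2, 4]
r2 m[φ7→X15] = [6, 9, 6]
r2 m[X10→φ0] = [18, 16, 32]
r2 m[X10→φ1] = [18, 28, 36]
r2 m[X10→φ5] = [81, 28, 72]
r2 m[X12→φ3] = [1, 1, 1]
r2 m[X8→φ0] = [1, 1, 1]
r2 m[X9→φ2] = [1, 1, 1]
r2 m[X3→φ2] = [7, 7, 8]
r2 m[X3→φ3] = [9, 9, 9]
r2 m[X15→φ1] = [1536, 324, 1296]
r2 m[X15→φ2] = [1728, 108, 1008]
r2 m[X15→φ4] = [1728, 486, 1512]
r2 m[X15→φ6] = [3456, 486, 2268]
r2 m[X15→φ7] = [2304, 108, 1512]
r3 m[φ0→X10] = [9, 7, 9]
r3 m[φ0→X8] = [192, 162, 288]
r3 m[φ1→X10] = [13824, 6144, 12288]
r3 m[φ1→X15] = [288, 108, 126]
r3 m[φ2→X9] = [63504, 96768, 96768]
r3 m[φ2→X3] = [13824, 13824, 10368]
r3 m[φ2→X15] = [56, 72, 72]
r3 m[φ3→X12] = [45, 72, 63]
r3 m[φ3→X3] = [7, 7, 8]
r3 m[φ4→X15] = [8, 2, 6]
r3 m[φ5→X10] = [2, 4, 4]
r3 m[φ6→X15] = [4, 2, 4]
r3 m[φ7→X15] = [6, 9, 6]
r3 m[X10→φ0] = [18, 16, 32]
r3 m[X10→φ1] = [18, 28, 36]
r3 m[X10→φ5] = [81, 28, 72]
r3 m[X12→φ3] = [1, 1, 1]
r3 m[X8→φ0] = [1, 1, 1]
r3 m[X9→φ2] = [1, 1, 1]
r3 m[X3→φ2] = [7, 7, 8]
r3 m[X3→φ3] = [9, 9, 9]
r3 m[X15→φ1] = [1536, 324, 1296]
r3 m[X15→φ2] = [1728, 108, 1008]
r3 m[X15→φ4] = [1728, 486, 1512]
r3 m[X15→φ6] = [3456, 486, 2268]
r3 m[X15→φ7] = [2304, 108, 1512]
r4 m[φ0→X10] = [9, 7, 9]
r4 m[φ0→X8] = [192, 162, 288]
r4 m[φ1→X10] = [13824, 6144, 12288]
r4 m[φ1→X15] = [288, 108, 126]
r4 m[φ2→X9] = [63504, 96768, 96768]
r4 m[φ2→X3] = [13824, 13824, 10368]
r4 m[φ2→X15] = [56, 72, 72]
r4 m[φ3→X12] = [45, 72, 63]
r4 m[φ3→X3] = [7, 7, 8]
r4 m[φ4→X15] = [8, 2, 6]
r4 m[φ5→X10] = [2, 4, 4]
r4 m[φ6→X15] = [4, 2, 4]
r4 m[φ7→X15] = [6, 9, 6]
r4 m[X10→φ0] = [27648, 24576, 49152]
r4 m[X10→φ1] = [18, 28, 36]
r4 m[X10→φ5] = [124416, 43008, 110592]
r4 m[X12→φ3] = [1, 1, 1]
r4 m[X8→φ0] = [1, 1, 1]
r4 m[X9→φ2] = [1, 1, 1]
r4 m[X3→φ2] = [7, 7, 8]
r4 m[X3→φ3] = [13824, 13824, 10368]
r4 m[X15→φ1] = [10752, 2592, 10368]
r4 m[X15→φ2] = [55296, 3888, 18144]
r4 m[X15→φ4] = [387072, 139968, 217728]
r4 m[X15→φ6] = [774144, 139968, 326592]
r4 m[X15→φ7] = [516096, 31104, 217728]
r5 m[φ0→X10] = [9, 7, 9]
r5 m[φ0→X8] = [294912, 248832, 442368]
r5 m[φ1→X10] = [96768, 43008, 86016]
r5 m[φ1→X15] = [288, 108, 126]
r5 m[φ2→X9] = [1935360, 3096576, 3096576]
r5 m[φ2→X3] = [442368, 442368, 331776]
r5 m[φ2→X15] = [56, 72, 72]
r5 m[φ3→X12] = [69120, 96768, 96768]
r5 m[φ3→X3] = [7, 7, 8]
r5 m[φ4→X15] = [8, 2, 6]
r5 m[φ5→X10] = [2, 4, 4]
r5 m[φ6→X15] = [4, 2, 4]
r5 m[φ7→X15] = [6, 9, 6]
r5 m[X10→φ0] = [27648, 24576, 49152]
r5 m[X10→φ1] = [18, 28, 36]
r5 m[X10→φ5] = [124416, 43008, 110592]
r5 m[X12→φ3] = [1, 1, 1]
r5 m[X8→φ0] = [1, 1, 1]
r5 m[X9→φ2] = [1, 1, 1]
r5 m[X3→φ2] = [7, 7, 8]
r5 m[X3→φ3] = [13824, 13824, 10368]
r5 m[X15→φ1] = [10752, 2592, 10368]
r5 m[X15→φ2] = [55296, 3888, 18144]
r5 m[X15→φ4] = [387072, 139968, 217728]
r5 m[X15→φ6] = [774144, 139968, 326592]
r5 m[X15→φ7] = [516096, 31104, 217728]
r6 m[φ0→X10] = [9, 7, 9]
r6 m[φ0→X8] = [294912, 248832, 442368]
r6 m[φ1→X10] = [96768, 43008, 86016]
r6 m[φ1→X15] = [288, 108, 126]
r6 m[φ2→X9] = [1935360, 3096576, 3096576]
r6 m[φ2→X3] = [442368, 442368, 331776]
r6 m[φ2→X15] = [56, 72, 72]
r6 m[φ3→X12] = [69120, 96768, 96768]
r6 m[φ3→X3] = [7, 7, 8]
r6 m[φ4→X15] = [8, 2, 6]
r6 m[φ5→X10] = [2, 4, 4]
r6 m[φ6→X15] = [4, 2, 4]
r6 m[φ7→X15] = [6, 9, 6]
r6 m[X10→φ0] = [193536, 172032, 344064]
r6 m[X10→φ1] = [18, 28, 36]
r6 m[X10→φ5] = [870912, 301056, 774144]
r6 m[X12→φ3] = [1, 1, 1]
r6 m[X8→φ0] = [1, 1, 1]
r6 m[X9→φ2] = [1, 1, 1]
r6 m[X3→φ2] = [7, 7, 8]
r6 m[X3→φ3] = [442368, 442368, 331776]
r6 m[X15→φ1] = [10752, 2592, 10368]
r6 m[X15→φ2] = [55296, 3888, 18144]
r6 m[X15→φ4] = [387072, 139968, 217728]
r6 m[X15→φ6] = [774144, 139968, 326592]
r6 m[X15→φ7] = [516096, 31104, 217728]
r7 m[φ0→X10] = [9, 7, 9]
r7 m[φ0→X8] = [2064384, 1741824, 3096576]
r7 m[φ1→X10] = [96768, 43008, 86016]
r7 m[φ1→X15] = [288, 108, 126]
r7 m[φ2→X9] = [1935360, 3096576, 3096576]
r7 m[φ2→X3] = [442368, 442368, 331776]
r7 m[φ2→X15] = [56, 72, 72]
r7 m[φ3→X12] = [2211840, 3096576, 3096576]
r7 m[φ3→X3] = [7, 7, 8]
r7 m[φ4→X15] = [8, 2, 6]
r7 m[φ5→X10] = [2, 4, 4]
r7 m[φ6→X15] = [4, 2, 4]
r7 m[φ7→X15] = [6, 9, 6]
r7 m[X10→φ0] = [193536, 172032, 344064]
r7 m[X10→φ1] = [18, 28, 36]
r7 m[X10→φ5] = [870912, 301056, 774144]
r7 m[X12→φ3] = [1, 1, 1]
r7 m[X8→φ0] = [1, 1, 1]
r7 m[X9→φ2] = [1, 1, 1]
r7 m[X3→φ2] = [7, 7, 8]
r7 m[X3→φ3] = [442368, 442368, 331776]
r7 m[X15→φ1] = [10752, 2592, 10368]
r7 m[X15→φ2] = [55296, 3888, 18144]
r7 m[X15→φ4] = [387072, 139968, 217728]
r7 m[X15→φ6] = [774144, 139968, 326592]
r7 m[X15→φ7] = [516096, 31104, 217728]
r8 m[φ0→X10] = [9, 7, 9]
r8 m[φ0→X8] = [2064384, 1741824, 3096576]
r8 m[φ1→X10] = [96768, 43008, 86016]
r8 m[φ1→X15] = [288, 108, 126]
r8 m[φ2→X9] = [1935360, 3096576, 3096576]
r8 m[φ2→X3] = [442368, 442368, 331776]
r8 m[φ2→X15] = [56, 72, 72]
r8 m[φ3→X12] = [2211840, 3096576, 3096576]
r8 m[φ3→X3] = [7, 7, 8]
r8 m[φ4→X15] = [8, 2, 6]
r8 m[φ5→X10] = [2, 4, 4]
r8 m[φ6→X15] = [4, 2, 4]
r8 m[φ7→X15] = [6, 9, 6]
r8 m[X10→φ0] = [193536, 172032, 344064]
r8 m[X10→φ1] = [18, 28, 36]
r8 m[X10→φ5] = [870912, 301056, 774144]
r8 m[X12→φ3] = [1, 1, 1]
r8 m[X8→φ0] = [1, 1, 1]
r8 m[X9→φ2] = [1, 1, 1]
r8 m[X3→φ2] = [7, 7, 8]
r8 m[X3→φ3] = [442368, 442368, 331776]
r8 m[X15→φ1] = [10752, 2592, 10368]
r8 m[X15→φ2] = [55296, 3888, 18144]
r8 m[X15→φ4] = [387072, 139968, 217728]
r8 m[X15→φ6] = [774144, 139968, 326592]
r8 m[X15→φ7] = [516096, 31104, 217728]
fixed point reached at round 8
b[X9] = ⊗ incoming = [1935360, 3096576, 3096576]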